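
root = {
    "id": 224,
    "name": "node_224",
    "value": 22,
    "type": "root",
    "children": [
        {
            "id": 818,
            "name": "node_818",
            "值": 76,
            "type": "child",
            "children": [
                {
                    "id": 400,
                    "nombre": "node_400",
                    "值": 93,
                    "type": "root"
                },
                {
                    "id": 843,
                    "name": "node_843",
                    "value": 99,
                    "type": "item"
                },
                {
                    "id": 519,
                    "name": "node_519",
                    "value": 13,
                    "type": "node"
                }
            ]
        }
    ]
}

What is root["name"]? "node_224"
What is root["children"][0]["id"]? 818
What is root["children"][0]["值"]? 76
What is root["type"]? "root"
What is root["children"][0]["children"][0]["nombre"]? "node_400"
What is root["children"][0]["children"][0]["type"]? "root"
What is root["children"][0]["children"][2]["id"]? 519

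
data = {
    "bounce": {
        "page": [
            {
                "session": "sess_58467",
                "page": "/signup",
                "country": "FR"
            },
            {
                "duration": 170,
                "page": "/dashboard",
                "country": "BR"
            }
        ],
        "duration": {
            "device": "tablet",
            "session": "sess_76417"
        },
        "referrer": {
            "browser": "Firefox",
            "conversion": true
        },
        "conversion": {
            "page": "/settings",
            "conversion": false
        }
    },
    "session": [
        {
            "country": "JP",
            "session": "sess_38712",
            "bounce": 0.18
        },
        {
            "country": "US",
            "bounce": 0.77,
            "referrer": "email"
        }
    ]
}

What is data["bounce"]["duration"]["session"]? "sess_76417"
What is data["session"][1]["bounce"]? 0.77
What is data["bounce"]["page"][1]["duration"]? 170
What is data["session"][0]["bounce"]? 0.18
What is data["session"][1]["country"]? "US"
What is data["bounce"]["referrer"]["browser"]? "Firefox"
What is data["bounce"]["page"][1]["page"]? "/dashboard"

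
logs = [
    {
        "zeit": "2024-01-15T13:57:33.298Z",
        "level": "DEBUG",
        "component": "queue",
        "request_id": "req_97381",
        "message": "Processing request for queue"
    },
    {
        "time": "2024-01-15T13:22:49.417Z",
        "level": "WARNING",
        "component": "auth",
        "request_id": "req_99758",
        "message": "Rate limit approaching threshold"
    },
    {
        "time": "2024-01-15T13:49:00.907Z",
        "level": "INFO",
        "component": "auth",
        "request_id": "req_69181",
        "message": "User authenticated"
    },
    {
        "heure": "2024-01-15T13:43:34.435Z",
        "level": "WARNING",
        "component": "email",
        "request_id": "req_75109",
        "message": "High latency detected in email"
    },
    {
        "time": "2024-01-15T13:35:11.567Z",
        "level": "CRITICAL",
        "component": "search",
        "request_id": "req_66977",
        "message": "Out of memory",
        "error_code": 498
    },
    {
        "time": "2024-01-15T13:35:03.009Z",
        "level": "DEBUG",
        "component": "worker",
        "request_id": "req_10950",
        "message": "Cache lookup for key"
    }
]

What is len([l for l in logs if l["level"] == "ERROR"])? 0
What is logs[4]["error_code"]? 498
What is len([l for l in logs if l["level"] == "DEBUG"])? 2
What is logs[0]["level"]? "DEBUG"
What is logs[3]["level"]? "WARNING"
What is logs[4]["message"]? "Out of memory"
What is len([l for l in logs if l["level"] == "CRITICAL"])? 1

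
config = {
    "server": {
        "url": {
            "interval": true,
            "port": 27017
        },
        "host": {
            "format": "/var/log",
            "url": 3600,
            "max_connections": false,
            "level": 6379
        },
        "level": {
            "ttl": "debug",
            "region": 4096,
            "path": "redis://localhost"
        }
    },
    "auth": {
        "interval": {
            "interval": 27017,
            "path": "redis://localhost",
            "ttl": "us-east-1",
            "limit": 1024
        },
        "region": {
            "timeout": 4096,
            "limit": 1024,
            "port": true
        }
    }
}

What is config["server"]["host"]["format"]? "/var/log"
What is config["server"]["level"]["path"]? "redis://localhost"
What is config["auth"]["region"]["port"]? True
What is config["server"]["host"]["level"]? 6379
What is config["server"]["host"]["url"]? 3600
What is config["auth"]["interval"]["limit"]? 1024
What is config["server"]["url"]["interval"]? True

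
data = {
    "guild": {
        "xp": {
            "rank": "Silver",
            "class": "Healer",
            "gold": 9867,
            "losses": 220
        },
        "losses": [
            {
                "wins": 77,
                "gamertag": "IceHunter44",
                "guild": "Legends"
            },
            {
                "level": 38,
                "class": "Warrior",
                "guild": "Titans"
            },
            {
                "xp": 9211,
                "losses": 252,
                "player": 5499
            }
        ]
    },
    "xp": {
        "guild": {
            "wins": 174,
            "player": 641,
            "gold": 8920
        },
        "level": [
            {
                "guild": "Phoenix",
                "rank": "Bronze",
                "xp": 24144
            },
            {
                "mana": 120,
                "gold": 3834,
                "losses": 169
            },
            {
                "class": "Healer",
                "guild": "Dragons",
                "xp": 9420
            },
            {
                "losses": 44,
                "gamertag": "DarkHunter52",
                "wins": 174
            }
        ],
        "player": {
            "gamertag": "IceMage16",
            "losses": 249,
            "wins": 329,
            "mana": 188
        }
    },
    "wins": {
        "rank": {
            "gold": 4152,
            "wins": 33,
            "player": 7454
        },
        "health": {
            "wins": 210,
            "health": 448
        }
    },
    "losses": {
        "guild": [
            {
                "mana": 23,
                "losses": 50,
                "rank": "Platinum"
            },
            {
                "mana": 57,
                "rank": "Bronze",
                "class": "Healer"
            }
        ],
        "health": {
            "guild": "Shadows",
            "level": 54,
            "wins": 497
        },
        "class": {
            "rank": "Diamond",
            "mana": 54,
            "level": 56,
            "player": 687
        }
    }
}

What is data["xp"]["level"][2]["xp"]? 9420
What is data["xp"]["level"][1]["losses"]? 169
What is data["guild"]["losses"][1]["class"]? "Warrior"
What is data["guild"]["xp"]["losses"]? 220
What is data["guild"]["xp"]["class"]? "Healer"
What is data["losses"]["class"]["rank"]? "Diamond"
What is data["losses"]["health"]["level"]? 54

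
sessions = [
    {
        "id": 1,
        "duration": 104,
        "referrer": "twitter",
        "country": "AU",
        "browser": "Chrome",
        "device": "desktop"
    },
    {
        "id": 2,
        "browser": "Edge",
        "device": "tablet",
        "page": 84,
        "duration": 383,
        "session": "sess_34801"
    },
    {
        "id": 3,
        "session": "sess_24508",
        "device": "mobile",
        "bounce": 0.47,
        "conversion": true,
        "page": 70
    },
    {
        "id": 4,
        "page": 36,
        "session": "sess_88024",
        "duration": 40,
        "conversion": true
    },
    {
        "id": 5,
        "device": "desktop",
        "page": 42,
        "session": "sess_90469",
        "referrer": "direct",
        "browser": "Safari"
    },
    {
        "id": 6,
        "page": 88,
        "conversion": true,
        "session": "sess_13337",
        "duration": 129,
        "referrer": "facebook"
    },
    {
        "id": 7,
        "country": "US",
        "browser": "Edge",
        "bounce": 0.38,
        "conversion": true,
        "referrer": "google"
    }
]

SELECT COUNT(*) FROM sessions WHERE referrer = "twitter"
1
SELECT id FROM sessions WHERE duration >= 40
[1, 2, 4, 6]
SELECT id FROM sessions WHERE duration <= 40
[4]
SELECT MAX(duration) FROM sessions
383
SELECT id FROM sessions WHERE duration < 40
[]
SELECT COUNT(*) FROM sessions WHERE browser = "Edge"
2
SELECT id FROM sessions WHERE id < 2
[1]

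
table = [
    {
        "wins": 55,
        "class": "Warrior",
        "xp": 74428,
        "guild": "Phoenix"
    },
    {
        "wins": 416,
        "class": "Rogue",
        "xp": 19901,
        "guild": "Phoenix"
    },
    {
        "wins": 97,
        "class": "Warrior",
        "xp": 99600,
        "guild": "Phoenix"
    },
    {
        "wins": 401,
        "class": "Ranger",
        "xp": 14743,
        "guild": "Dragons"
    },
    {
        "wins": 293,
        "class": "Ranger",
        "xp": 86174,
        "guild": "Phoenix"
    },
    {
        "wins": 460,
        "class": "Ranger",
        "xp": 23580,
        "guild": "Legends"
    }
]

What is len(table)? 6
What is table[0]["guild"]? "Phoenix"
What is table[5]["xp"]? 23580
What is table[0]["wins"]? 55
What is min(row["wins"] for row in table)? 55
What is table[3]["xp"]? 14743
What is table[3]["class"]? "Ranger"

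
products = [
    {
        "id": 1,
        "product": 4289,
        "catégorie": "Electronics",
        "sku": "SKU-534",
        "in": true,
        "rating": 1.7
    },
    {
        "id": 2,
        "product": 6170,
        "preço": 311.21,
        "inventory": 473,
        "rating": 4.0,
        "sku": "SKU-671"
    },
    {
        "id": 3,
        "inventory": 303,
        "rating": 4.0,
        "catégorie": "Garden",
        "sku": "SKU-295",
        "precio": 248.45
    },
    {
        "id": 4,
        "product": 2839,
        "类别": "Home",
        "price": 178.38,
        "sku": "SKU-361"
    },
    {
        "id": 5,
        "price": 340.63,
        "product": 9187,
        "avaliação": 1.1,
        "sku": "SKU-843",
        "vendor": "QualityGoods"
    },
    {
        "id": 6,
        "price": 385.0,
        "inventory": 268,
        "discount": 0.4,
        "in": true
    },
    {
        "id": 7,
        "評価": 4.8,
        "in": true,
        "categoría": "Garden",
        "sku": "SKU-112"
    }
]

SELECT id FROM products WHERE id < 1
[]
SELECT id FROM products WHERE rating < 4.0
[1]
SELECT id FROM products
[1, 2, 3, 4, 5, 6, 7]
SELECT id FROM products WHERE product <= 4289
[1, 4]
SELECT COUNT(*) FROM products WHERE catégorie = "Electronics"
1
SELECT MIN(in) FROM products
True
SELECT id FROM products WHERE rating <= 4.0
[1, 2, 3]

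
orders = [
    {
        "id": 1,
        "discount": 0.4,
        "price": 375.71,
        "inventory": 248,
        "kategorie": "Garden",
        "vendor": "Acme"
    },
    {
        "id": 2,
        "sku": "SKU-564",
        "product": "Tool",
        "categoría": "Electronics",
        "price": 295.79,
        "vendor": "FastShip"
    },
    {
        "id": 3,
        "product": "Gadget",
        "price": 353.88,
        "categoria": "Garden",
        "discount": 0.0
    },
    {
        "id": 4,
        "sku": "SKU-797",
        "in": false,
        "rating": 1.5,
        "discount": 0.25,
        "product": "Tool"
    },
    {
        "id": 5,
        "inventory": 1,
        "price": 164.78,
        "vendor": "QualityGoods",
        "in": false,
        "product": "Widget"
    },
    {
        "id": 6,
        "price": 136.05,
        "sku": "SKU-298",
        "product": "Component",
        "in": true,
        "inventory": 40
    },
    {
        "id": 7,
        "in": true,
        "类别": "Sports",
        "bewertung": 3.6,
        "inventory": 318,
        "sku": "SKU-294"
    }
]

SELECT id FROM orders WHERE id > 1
[2, 3, 4, 5, 6, 7]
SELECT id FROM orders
[1, 2, 3, 4, 5, 6, 7]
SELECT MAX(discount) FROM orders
0.4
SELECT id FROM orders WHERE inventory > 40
[1, 7]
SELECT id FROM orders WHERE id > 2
[3, 4, 5, 6, 7]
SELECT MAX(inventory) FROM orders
318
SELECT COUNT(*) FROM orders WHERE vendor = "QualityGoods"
1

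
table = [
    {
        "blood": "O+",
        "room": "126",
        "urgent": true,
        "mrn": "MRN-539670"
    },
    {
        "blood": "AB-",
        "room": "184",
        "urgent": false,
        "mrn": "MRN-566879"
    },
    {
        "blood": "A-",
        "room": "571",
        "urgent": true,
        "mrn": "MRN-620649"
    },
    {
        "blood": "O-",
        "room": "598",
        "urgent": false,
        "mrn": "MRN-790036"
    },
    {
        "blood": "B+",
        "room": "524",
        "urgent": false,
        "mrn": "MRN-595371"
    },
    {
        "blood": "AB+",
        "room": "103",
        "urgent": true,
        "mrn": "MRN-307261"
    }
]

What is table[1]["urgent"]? False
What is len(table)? 6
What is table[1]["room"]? "184"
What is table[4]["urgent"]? False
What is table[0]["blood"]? "O+"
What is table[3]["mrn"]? "MRN-790036"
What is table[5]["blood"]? "AB+"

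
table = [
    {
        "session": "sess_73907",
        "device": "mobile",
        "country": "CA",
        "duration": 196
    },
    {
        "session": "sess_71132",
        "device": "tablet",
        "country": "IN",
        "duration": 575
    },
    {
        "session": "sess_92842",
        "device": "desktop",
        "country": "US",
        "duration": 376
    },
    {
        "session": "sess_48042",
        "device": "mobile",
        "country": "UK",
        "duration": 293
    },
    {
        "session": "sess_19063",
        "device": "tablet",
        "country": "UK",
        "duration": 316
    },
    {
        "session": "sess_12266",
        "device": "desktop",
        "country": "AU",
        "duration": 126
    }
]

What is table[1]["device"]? "tablet"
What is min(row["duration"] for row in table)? 126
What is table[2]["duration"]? 376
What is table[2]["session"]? "sess_92842"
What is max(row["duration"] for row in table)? 575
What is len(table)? 6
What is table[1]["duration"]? 575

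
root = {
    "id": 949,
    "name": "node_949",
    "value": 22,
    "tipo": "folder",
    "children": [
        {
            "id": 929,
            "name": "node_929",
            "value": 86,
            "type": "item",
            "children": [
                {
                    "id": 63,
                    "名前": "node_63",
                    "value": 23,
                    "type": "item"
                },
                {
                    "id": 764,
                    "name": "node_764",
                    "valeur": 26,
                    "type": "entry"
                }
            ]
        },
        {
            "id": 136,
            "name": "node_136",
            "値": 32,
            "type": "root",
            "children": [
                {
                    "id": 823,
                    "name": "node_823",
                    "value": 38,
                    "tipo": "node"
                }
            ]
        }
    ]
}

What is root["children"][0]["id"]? 929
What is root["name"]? "node_949"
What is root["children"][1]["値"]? 32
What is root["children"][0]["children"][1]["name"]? "node_764"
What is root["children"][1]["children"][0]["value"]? 38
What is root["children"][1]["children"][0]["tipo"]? "node"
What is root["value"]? 22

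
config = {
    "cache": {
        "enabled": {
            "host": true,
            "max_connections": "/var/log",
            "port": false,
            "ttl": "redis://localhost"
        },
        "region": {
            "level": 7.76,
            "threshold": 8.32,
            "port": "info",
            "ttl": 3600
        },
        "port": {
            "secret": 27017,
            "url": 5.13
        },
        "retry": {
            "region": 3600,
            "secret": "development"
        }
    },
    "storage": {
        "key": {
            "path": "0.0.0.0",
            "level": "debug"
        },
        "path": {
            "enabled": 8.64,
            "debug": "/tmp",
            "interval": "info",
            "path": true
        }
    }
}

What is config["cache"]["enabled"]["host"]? True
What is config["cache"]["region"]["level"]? 7.76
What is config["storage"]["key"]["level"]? "debug"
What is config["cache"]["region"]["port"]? "info"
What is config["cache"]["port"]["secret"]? 27017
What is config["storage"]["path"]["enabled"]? 8.64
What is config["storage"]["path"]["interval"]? "info"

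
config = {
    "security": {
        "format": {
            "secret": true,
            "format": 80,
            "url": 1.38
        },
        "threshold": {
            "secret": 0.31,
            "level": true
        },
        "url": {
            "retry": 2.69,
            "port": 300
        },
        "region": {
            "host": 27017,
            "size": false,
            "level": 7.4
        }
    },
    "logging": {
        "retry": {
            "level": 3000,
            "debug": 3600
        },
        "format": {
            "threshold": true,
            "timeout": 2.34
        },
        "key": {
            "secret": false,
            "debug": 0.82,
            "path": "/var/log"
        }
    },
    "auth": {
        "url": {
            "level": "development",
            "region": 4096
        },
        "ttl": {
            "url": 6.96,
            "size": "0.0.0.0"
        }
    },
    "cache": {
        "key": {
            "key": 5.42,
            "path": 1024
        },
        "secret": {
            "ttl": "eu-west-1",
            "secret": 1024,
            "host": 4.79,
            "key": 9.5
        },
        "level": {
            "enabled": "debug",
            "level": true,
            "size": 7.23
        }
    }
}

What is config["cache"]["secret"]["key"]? 9.5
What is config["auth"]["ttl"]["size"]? "0.0.0.0"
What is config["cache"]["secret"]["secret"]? 1024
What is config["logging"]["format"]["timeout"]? 2.34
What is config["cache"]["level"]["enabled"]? "debug"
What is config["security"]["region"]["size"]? False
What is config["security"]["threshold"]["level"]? True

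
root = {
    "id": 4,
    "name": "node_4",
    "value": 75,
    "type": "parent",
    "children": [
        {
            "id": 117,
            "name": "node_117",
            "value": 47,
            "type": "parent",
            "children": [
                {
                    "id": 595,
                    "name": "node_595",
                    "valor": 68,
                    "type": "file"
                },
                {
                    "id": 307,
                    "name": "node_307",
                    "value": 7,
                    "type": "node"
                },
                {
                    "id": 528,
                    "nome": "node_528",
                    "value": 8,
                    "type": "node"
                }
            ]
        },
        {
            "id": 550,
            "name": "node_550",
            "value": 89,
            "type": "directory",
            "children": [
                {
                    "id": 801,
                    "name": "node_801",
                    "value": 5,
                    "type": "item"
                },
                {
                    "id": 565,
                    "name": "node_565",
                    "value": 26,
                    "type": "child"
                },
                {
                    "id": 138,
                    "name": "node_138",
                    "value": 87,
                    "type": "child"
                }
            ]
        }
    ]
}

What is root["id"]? 4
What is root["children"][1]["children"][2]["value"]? 87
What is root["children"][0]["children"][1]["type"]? "node"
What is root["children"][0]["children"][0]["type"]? "file"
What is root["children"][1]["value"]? 89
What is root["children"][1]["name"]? "node_550"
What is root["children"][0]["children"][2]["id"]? 528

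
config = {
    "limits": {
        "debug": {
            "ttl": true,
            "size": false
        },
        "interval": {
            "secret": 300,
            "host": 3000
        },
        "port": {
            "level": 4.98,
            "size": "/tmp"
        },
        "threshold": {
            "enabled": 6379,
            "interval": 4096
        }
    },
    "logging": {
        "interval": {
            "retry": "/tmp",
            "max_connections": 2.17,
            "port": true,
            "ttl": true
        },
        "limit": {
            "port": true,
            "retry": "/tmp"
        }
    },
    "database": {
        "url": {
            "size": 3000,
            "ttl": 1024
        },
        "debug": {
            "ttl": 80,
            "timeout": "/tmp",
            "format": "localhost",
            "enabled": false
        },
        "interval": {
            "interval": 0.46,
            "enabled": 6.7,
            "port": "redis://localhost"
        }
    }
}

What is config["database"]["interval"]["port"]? "redis://localhost"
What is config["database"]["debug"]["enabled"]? False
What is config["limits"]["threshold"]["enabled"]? 6379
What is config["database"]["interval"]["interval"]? 0.46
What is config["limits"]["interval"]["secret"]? 300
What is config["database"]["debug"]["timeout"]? "/tmp"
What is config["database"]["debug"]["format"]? "localhost"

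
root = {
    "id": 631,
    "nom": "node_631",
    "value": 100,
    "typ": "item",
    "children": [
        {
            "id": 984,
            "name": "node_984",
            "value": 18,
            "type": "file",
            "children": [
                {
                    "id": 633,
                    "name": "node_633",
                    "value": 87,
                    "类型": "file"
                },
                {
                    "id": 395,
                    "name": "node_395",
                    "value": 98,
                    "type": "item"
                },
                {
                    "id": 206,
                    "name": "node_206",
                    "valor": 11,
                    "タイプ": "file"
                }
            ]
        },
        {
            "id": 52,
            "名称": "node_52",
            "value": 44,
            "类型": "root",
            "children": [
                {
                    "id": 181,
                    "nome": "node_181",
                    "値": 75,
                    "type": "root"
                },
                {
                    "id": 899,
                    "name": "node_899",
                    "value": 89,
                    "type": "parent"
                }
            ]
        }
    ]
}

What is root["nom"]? "node_631"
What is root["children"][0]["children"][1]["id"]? 395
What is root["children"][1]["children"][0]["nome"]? "node_181"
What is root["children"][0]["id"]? 984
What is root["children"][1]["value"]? 44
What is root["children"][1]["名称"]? "node_52"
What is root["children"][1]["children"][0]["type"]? "root"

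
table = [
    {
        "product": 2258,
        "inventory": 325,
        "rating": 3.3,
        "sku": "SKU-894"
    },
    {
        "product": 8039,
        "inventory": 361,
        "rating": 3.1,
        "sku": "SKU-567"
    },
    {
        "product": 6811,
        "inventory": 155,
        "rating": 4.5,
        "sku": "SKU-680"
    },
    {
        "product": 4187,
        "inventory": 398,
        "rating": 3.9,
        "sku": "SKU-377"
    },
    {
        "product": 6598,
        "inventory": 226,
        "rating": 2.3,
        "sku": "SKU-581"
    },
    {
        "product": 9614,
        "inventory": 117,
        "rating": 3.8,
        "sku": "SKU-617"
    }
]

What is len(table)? 6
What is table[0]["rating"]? 3.3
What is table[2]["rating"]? 4.5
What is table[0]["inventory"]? 325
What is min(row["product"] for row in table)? 2258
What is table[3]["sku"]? "SKU-377"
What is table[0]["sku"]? "SKU-894"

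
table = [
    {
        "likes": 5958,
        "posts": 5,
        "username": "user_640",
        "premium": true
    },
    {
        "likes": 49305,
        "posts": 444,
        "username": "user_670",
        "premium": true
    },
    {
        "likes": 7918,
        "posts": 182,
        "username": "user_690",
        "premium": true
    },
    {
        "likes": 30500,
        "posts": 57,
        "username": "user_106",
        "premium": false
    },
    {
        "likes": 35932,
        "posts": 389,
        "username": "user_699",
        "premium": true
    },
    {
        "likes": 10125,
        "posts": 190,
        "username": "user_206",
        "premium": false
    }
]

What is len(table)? 6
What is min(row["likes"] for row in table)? 5958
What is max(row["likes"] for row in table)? 49305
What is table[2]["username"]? "user_690"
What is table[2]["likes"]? 7918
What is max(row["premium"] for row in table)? True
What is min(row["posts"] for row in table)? 5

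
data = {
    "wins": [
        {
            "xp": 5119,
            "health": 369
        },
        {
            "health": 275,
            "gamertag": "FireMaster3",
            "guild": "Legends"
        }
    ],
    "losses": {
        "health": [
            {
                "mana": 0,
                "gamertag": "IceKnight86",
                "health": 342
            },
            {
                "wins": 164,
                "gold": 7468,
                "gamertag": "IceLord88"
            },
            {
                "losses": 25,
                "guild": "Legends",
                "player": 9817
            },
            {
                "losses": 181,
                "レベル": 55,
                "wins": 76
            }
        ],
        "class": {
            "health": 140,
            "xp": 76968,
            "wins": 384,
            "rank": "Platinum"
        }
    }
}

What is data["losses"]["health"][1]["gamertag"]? "IceLord88"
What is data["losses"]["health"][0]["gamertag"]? "IceKnight86"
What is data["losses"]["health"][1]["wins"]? 164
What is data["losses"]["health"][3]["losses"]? 181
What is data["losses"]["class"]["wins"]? 384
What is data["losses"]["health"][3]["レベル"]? 55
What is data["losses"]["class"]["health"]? 140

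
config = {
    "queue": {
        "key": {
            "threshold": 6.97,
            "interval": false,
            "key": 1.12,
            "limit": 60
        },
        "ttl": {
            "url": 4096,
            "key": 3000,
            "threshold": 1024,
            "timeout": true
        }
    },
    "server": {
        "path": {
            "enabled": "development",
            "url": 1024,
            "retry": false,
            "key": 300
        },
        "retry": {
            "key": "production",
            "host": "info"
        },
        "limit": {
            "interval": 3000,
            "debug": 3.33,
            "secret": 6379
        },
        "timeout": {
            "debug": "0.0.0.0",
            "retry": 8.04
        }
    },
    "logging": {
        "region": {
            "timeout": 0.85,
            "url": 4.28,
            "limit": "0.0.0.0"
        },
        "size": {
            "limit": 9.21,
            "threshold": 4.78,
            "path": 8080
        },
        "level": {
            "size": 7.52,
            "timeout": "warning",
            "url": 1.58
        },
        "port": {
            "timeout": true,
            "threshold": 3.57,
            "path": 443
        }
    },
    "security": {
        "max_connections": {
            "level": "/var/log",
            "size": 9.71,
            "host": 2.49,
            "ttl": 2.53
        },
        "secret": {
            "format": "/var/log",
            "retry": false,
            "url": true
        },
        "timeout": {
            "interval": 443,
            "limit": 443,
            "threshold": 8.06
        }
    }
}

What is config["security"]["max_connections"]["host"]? 2.49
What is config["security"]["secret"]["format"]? "/var/log"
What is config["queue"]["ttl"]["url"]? 4096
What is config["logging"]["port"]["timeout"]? True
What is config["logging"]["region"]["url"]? 4.28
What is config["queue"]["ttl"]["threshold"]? 1024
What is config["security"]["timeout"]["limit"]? 443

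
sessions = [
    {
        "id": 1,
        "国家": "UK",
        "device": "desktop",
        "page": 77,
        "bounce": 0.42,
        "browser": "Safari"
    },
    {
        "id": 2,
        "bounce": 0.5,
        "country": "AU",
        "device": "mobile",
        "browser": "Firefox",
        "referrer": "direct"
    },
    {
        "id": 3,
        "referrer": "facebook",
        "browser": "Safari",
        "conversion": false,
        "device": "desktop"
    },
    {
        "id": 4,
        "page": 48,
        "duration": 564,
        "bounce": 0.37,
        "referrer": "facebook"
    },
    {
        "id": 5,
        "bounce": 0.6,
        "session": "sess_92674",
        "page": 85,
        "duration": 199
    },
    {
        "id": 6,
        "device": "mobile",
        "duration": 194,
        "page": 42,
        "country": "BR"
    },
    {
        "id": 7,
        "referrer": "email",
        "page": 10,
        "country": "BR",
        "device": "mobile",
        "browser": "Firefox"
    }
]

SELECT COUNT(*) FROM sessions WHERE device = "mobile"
3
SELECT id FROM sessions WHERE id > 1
[2, 3, 4, 5, 6, 7]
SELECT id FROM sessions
[1, 2, 3, 4, 5, 6, 7]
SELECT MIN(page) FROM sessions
10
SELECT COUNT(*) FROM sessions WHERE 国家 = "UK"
1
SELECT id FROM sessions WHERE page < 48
[6, 7]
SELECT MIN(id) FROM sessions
1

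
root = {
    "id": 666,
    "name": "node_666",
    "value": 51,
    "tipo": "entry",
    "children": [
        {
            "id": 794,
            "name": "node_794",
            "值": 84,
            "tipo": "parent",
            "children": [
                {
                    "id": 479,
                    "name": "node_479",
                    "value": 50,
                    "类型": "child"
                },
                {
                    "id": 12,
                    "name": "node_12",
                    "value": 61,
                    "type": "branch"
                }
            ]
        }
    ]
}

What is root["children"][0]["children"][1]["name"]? "node_12"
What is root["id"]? 666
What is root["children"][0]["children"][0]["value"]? 50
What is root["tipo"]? "entry"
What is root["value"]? 51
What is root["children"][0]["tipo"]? "parent"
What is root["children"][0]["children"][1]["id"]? 12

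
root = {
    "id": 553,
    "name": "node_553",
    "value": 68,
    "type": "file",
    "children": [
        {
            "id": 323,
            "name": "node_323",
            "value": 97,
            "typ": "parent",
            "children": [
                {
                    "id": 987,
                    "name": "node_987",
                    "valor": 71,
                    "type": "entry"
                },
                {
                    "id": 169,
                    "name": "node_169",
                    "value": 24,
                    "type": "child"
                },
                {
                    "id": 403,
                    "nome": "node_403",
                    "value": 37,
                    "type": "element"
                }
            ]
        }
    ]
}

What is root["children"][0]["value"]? 97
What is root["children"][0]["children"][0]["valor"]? 71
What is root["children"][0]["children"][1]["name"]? "node_169"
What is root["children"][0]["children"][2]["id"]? 403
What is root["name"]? "node_553"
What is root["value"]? 68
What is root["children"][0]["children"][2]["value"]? 37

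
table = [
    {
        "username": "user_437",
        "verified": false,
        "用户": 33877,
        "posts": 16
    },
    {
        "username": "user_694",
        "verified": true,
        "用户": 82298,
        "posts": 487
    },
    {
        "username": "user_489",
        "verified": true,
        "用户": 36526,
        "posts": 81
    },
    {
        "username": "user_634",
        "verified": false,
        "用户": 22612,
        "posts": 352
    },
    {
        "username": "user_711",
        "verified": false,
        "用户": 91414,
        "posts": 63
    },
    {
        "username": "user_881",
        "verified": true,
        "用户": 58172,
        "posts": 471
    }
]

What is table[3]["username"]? "user_634"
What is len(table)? 6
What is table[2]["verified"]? True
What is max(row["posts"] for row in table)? 487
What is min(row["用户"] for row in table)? 22612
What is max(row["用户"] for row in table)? 91414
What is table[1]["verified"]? True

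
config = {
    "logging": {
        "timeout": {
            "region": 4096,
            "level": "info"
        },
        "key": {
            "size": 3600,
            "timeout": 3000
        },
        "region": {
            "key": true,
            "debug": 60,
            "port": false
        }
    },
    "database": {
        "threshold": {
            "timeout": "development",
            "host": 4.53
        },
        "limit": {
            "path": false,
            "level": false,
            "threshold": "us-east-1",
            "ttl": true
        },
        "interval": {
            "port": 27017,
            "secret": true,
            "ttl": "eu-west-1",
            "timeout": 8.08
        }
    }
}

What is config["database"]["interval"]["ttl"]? "eu-west-1"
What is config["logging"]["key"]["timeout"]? 3000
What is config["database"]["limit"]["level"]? False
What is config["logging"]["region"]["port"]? False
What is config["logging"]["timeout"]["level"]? "info"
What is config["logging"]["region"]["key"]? True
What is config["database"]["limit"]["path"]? False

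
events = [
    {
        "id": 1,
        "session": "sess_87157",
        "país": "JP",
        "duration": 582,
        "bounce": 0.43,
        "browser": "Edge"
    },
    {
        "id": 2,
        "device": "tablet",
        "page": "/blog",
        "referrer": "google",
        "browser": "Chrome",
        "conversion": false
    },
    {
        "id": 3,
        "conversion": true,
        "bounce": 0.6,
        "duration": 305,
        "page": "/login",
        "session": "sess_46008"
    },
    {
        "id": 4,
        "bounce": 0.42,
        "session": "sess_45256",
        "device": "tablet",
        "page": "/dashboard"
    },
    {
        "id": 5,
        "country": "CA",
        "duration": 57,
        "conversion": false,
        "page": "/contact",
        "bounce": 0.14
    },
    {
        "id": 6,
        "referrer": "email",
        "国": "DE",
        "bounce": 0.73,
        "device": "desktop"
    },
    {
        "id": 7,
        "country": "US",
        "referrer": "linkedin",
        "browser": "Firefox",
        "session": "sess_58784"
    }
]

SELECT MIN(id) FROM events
1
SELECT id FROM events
[1, 2, 3, 4, 5, 6, 7]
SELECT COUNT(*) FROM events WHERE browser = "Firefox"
1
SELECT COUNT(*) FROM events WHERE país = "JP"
1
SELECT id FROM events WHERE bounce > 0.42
[1, 3, 6]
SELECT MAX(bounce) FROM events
0.73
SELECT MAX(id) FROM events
7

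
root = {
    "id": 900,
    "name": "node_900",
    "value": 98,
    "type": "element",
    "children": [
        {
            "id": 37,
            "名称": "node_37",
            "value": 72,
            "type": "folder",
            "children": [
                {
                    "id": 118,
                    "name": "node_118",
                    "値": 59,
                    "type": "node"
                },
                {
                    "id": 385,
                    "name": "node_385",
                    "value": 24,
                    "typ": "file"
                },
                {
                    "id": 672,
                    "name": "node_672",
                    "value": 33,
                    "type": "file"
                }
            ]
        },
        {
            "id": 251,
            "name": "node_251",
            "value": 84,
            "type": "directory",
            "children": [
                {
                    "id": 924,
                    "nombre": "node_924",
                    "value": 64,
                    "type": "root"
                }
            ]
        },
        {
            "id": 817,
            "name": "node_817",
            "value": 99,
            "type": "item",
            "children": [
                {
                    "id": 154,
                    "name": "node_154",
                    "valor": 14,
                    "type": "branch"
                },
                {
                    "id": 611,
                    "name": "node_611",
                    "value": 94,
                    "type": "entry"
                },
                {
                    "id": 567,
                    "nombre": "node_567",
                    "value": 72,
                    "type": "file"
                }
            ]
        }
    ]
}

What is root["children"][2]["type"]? "item"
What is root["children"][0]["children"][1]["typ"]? "file"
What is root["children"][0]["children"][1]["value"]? 24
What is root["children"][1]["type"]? "directory"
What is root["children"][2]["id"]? 817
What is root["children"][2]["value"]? 99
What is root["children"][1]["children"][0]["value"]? 64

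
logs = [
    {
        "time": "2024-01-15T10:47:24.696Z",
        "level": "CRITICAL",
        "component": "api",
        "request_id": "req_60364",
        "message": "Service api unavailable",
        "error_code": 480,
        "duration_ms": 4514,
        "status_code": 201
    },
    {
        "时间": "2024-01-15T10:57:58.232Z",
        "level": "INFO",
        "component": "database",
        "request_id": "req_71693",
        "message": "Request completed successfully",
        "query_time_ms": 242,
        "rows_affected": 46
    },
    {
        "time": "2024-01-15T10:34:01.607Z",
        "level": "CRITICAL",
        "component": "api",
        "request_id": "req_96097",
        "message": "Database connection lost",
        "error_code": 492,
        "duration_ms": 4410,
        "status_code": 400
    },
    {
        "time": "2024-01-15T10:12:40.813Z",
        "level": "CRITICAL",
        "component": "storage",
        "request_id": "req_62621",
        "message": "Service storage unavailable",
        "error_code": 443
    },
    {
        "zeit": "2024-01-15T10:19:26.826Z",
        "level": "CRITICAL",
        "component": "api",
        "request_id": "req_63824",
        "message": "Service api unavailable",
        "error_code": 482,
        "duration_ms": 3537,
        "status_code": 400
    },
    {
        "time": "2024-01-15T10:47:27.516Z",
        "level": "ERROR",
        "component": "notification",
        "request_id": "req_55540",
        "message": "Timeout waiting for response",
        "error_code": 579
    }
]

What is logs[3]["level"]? "CRITICAL"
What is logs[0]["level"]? "CRITICAL"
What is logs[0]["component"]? "api"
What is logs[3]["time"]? "2024-01-15T10:12:40.813Z"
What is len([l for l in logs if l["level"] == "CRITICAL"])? 4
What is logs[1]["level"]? "INFO"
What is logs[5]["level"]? "ERROR"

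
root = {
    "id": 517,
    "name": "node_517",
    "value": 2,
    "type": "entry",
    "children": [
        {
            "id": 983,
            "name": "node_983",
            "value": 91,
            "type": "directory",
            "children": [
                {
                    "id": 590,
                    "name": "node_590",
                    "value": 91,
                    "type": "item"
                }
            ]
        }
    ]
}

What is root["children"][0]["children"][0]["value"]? 91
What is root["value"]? 2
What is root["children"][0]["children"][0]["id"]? 590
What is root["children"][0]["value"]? 91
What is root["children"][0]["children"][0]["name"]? "node_590"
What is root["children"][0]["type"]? "directory"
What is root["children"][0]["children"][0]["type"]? "item"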